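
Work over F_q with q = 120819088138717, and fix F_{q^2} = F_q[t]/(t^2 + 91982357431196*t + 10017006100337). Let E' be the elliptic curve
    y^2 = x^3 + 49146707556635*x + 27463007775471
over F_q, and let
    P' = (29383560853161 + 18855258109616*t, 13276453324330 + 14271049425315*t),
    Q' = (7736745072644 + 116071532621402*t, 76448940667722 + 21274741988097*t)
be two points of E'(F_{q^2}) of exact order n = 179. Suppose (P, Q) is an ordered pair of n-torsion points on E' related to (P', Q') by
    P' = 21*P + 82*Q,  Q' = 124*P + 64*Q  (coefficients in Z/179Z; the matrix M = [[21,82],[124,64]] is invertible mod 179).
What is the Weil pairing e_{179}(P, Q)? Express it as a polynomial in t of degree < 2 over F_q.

Since e_{179}(P,P)=e_{179}(Q,Q)=1 and e_{179}(Q,P)=e_{179}(P,Q)^{-1}, expanding e_{179}(21*P + 82*Q,124*P + 64*Q) leaves e(P,Q)^det(M).
det(M) mod 179 = 126; its inverse in (Z/179)^* is 27 (check: 126*27 mod 179 = 1).
Build f_{179,P'} and f_{179,Q'} via the 8-bit ladder of 179=10110011_2; evaluate at shifted divisors; quotient in F_{120819088138717^2}.
The quotient is 69850443292743 + 71534119779119*t.
Raise to 27: e(P,Q) = 113450835357051 + 42094889902618*t in mu_{179}.

113450835357051 + 42094889902618*t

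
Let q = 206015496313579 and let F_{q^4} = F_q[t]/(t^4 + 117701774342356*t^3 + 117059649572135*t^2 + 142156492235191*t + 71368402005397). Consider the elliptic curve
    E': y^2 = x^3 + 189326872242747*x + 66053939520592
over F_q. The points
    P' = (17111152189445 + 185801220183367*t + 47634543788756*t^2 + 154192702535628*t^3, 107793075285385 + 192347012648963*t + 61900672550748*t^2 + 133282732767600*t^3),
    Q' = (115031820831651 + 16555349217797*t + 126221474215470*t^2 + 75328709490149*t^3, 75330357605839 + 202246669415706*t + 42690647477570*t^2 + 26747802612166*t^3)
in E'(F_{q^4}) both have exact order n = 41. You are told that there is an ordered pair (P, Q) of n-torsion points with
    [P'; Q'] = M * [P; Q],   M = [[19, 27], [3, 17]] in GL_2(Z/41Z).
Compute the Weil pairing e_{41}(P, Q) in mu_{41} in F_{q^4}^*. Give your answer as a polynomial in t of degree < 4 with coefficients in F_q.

Alternating bilinearity on E[41] (values in mu_{41} in F_{206015496313579^4}) gives e(P',Q') = e(P,Q)^det(M).
det(M) mod 41 = 37; its inverse in (Z/41)^* is 10 (check: 37*10 mod 41 = 1).
Build f_{41,P'} and f_{41,Q'} via the 6-bit ladder of 41=101001_2; evaluate at shifted divisors; quotient in F_{206015496313579^4}.
f_P(D_Q)/f_Q(D_P) = 163895362007693 + 202066073842282*t + 146752520972299*t^2 + 22242625174504*t^3.
Finally e_{41}(P,Q) = 197794713189417 + 112078915837123*t + 115768516308549*t^2 + 52979711836286*t^3.

197794713189417 + 112078915837123*t + 115768516308549*t^2 + 52979711836286*t^3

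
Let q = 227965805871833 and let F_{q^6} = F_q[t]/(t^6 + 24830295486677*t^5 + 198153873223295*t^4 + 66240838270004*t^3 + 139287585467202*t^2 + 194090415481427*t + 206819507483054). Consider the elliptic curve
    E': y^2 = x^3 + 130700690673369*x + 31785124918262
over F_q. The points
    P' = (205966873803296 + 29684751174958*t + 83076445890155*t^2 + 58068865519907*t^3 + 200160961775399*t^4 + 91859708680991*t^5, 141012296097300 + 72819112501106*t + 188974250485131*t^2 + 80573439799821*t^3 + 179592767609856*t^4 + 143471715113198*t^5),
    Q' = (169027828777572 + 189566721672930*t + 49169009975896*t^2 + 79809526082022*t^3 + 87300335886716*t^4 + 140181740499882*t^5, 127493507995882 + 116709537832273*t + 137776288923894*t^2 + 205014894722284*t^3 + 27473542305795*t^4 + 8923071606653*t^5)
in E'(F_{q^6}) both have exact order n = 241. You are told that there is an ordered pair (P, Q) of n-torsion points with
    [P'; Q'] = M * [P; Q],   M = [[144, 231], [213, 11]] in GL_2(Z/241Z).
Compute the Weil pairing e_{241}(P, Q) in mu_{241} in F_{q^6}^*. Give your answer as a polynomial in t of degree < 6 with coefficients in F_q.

140974264578950 + 12677817581715*t + 28970270693564*t^2 + 214555342144450*t^3 + 142625173604988*t^4 + 60778476816990*t^5

Since e_{241}(P,P)=e_{241}(Q,Q)=1 and e_{241}(Q,P)=e_{241}(P,Q)^{-1}, expanding e_{241}(144*P + 231*Q,213*P + 11*Q) leaves e(P,Q)^det(M).
det(M) mod 241 = 99; its inverse in (Z/241)^* is 56 (check: 99*56 mod 241 = 1).
Double-and-add over 11110001: 8-1 doublings, 5-1 additions; each step l_{T,T}/v_{2T} or l_{T,P'}/v at Q'+S for random S.
The quotient is 127578111722855 + 32776504701103*t + 174490827862929*t^2 + 16774464592846*t^3 + 8489103169746*t^4 + 158278056549152*t^5.
Thus e_{241}(P,Q) = 140974264578950 + 12677817581715*t + 28970270693564*t^2 + 214555342144450*t^3 + 142625173604988*t^4 + 60778476816990*t^5.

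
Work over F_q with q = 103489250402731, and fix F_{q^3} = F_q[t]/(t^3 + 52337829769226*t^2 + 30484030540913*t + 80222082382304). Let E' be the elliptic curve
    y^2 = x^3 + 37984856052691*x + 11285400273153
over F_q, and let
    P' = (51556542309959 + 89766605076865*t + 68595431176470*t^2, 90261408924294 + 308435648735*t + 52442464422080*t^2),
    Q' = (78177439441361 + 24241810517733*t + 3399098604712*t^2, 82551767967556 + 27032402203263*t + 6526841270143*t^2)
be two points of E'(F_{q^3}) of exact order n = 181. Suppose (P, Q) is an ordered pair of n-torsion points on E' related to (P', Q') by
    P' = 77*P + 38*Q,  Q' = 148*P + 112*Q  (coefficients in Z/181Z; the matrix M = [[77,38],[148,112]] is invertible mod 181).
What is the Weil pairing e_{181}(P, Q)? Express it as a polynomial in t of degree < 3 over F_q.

83318809397630 + 54829466103481*t + 84758711739071*t^2

The 181-Weil pairing on E[181] over F_{103489250402731} is alternating-bilinear: e_{181}(P',Q') = e_{181}(P,Q)^det(M).
det(M) mod 181 = 104; its inverse in (Z/181)^* is 47 (check: 104*47 mod 181 = 1).
8-bit Miller (10110101) on E'/F_{103489250402731} with a'=37984856052691, b'=11285400273153: accumulate tangent/chord ratios at Q'+S and P'+S'.
f_P(D_Q)/f_Q(D_P) = 28513391959878 + 47421235717483*t + 40232340821846*t^2.
e_{181}(P,Q) = (28513391959878 + 47421235717483*t + 40232340821846*t^2)^{47} = 83318809397630 + 54829466103481*t + 84758711739071*t^2.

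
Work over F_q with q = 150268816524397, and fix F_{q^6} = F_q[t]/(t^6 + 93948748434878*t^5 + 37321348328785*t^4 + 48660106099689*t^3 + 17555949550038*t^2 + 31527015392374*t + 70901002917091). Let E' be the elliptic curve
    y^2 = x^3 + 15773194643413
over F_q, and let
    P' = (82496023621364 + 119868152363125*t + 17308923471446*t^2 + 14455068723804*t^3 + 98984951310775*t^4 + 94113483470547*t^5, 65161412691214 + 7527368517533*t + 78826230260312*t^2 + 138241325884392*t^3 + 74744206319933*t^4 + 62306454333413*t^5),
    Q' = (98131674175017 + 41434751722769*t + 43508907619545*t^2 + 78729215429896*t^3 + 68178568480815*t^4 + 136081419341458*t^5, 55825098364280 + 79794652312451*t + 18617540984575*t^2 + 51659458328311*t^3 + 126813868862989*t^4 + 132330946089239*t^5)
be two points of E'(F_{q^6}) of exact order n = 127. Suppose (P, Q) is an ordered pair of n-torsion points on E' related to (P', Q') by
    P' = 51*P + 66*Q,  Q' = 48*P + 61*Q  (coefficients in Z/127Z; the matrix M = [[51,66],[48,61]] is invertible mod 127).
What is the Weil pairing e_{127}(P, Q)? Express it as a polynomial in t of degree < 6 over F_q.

111855944041149 + 141256261807494*t + 101613142567991*t^2 + 24382910468613*t^3 + 138628382013908*t^4 + 4642470617217*t^5

The 127-Weil pairing on E[127] over F_{150268816524397} is alternating-bilinear: e_{127}(P',Q') = e_{127}(P,Q)^det(M).
Hence e(P,Q) = e(P',Q')^{49} where 49 = 70^{-1} mod 127.
7-bit Miller (1111111) on E'/F_{150268816524397} with a'=0, b'=15773194643413: accumulate tangent/chord ratios at Q'+S and P'+S'.
So e_{127}(P',Q') = 43809089569827 + 67386050262007*t + 92709110848566*t^2 + 9695548800784*t^3 + 71447003561151*t^4 + 71227618944332*t^5.
Hence e(P,Q) = 111855944041149 + 141256261807494*t + 101613142567991*t^2 + 24382910468613*t^3 + 138628382013908*t^4 + 4642470617217*t^5 in F_{150268816524397^6}^*.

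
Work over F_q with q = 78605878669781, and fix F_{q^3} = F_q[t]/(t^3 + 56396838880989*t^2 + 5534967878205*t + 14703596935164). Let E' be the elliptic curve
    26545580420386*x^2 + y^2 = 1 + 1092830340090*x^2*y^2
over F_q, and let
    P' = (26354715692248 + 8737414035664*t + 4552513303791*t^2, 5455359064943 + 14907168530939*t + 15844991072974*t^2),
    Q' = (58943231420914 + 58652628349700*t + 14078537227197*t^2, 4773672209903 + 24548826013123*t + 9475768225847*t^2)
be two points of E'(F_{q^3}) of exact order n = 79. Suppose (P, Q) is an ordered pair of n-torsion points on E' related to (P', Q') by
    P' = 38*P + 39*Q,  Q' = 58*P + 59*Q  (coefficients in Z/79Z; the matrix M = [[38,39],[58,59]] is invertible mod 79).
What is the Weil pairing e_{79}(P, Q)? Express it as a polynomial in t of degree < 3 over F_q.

e_{79}(aP+bQ,cP+dQ) = e_{79}(P,Q)^(ad-bc); with (a,b,c,d)=(38,39,58,59) this gives the det-79 law.
det M = 38*59 - 39*58 = -20 = 59 (mod 79); 59^{-1} = 75 (mod 79).
Edwards->Montgomery: u=(1+y)/(1-y), v=u/x -> 33719700351018v^2=u^3+53551870984537u^2+u; then x_W=6363187520074u+57010320906600: y^2=x^3+16313553582244*x+12508062524645.
n = 79 = (1001111)_2 (7 bits, wt 5); accumulate f_{79,P'}(Q'+S)/f_{79,P'}(S) along the 6-step ladder.
Result: e(P',Q') = 50727192646555 + 69992120939114*t + 2401373306789*t^2.
Raise to 75: e(P,Q) = 12696384150729 + 45092747597360*t + 46662549438919*t^2 in mu_{79}.

12696384150729 + 45092747597360*t + 46662549438919*t^2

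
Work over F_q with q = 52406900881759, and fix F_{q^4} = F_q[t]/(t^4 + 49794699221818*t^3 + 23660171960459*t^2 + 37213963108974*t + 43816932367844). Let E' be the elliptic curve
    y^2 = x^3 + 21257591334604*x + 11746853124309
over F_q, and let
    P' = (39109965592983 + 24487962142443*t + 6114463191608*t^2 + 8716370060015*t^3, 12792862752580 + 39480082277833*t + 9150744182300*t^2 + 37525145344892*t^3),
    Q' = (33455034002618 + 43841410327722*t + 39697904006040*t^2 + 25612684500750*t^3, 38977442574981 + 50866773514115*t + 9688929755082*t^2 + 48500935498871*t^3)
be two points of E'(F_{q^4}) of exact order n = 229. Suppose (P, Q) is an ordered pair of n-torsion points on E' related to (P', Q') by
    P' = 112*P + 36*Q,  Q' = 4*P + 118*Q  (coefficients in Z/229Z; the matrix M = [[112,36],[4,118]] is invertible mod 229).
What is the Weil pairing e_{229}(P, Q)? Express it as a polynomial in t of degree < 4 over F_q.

Under M = [[112,36],[4,118]] in GL_2(Z/229), e_{229}(P',Q') = e_{229}(P,Q)^(112*118-36*4 mod 229).
det M = 112*118 - 36*4 = 13072 = 19 (mod 229); 19^{-1} = 217 (mod 229).
Run Miller on y^2=x^3+21257591334604*x+11746853124309 over F_{52406900881759}: ladder 11100101 (8 bits); e = f_P(D_Q)/f_Q(D_P).
The quotient is 41654960037494 + 39019408504331*t + 51747218681792*t^2 + 29346721752453*t^3.
e_{229}(P,Q) = (41654960037494 + 39019408504331*t + 51747218681792*t^2 + 29346721752453*t^3)^{217} = 6453562917497 + 9031771545919*t + 8178834745738*t^2 + 12146679792563*t^3.

6453562917497 + 9031771545919*t + 8178834745738*t^2 + 12146679792563*t^3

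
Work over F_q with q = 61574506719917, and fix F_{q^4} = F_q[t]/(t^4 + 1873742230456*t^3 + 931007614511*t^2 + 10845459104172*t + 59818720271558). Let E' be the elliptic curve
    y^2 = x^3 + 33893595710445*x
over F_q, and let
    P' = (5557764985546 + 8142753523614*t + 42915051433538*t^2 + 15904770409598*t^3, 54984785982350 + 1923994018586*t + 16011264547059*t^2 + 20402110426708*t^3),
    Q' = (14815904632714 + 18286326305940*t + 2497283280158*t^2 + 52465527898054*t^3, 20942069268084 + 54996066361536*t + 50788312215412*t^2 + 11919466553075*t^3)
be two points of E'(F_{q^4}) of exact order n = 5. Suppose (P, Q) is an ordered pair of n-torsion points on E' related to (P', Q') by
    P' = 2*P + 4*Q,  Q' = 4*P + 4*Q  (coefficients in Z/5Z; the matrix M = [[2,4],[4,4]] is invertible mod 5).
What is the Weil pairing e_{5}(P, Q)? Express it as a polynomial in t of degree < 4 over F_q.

57668137723219 + 11972604676214*t + 40975594974458*t^2 + 61325068114835*t^3

Since e_{5}(P,P)=e_{5}(Q,Q)=1 and e_{5}(Q,P)=e_{5}(P,Q)^{-1}, expanding e_{5}(2*P + 4*Q,4*P + 4*Q) leaves e(P,Q)^det(M).
det(M) mod 5 = 2; its inverse in (Z/5)^* is 3 (check: 2*3 mod 5 = 1).
Build f_{5,P'} and f_{5,Q'} via the 3-bit ladder of 5=101_2; evaluate at shifted divisors; quotient in F_{61574506719917^4}.
The quotient is 32064959319355 + 23954301770951*t + 23240300681059*t^2 + 54347941666755*t^3.
Raise to 3: e(P,Q) = 57668137723219 + 11972604676214*t + 40975594974458*t^2 + 61325068114835*t^3 in mu_{5}.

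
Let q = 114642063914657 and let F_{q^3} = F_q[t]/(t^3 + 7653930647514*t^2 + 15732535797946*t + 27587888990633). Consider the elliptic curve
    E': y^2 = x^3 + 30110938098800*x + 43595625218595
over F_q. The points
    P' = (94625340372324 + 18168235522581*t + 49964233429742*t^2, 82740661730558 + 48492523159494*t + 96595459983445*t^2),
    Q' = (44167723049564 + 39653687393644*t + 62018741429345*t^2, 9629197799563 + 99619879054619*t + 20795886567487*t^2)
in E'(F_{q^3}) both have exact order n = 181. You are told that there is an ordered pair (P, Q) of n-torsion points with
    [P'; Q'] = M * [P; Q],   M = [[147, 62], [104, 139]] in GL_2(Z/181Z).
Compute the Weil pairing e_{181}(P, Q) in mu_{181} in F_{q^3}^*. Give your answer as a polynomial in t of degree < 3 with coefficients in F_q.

The 181-Weil pairing on E[181] over F_{114642063914657} is alternating-bilinear: e_{181}(P',Q') = e_{181}(P,Q)^det(M).
Hence e(P,Q) = e(P',Q')^{132} where 132 = 48^{-1} mod 181.
8-bit Miller (10110101) on E'/F_{114642063914657} with a'=30110938098800, b'=43595625218595: accumulate tangent/chord ratios at Q'+S and P'+S'.
The quotient is 11532700123600 + 57226409647476*t + 44500558824355*t^2.
Hence e(P,Q) = 41322859861573 + 36696253931095*t + 63129910661829*t^2 in F_{114642063914657^3}^*.

41322859861573 + 36696253931095*t + 63129910661829*t^2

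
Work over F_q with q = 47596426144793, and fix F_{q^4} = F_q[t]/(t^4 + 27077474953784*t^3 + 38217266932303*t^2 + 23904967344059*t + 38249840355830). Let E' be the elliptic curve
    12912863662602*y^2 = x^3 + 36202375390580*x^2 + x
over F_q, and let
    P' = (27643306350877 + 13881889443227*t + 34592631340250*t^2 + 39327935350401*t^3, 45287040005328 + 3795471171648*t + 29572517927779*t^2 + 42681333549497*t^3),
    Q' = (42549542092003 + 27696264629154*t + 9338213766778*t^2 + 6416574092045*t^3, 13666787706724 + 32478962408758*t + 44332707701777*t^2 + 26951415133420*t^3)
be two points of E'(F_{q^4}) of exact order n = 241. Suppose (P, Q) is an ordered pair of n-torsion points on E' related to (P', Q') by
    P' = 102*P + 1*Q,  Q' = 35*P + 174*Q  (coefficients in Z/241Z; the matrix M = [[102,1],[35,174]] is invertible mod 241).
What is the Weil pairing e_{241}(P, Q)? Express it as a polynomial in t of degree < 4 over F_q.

28935039422527 + 8833332048552*t + 39128401521008*t^2 + 19542734127829*t^3

Under M = [[102,1],[35,174]] in GL_2(Z/241), e_{241}(P',Q') = e_{241}(P,Q)^(102*174-1*35 mod 241).
Inverting 120 mod 241: 239. Thus e_{241}(P,Q) = e(P',Q')^{239}.
Undo Montgomery via alpha=36971616215508, beta=13918134841565: (a',b')=(35750485205087,4299254423865) over F_{47596426144793}.
8-bit Miller (11110001) on E'/F_{47596426144793} with a'=35750485205087, b'=4299254423865: accumulate tangent/chord ratios at Q'+S and P'+S'.
Miller gives e_{241}(P',Q') = 28569550284952 + 2986118229357*t + 17256790272849*t^2 + 45973522942161*t^3 in F_{47596426144793^4}.
(28569550284952 + 2986118229357*t + 17256790272849*t^2 + 45973522942161*t^3)^{239} mod (47596426144793,f) = 28935039422527 + 8833332048552*t + 39128401521008*t^2 + 19542734127829*t^3.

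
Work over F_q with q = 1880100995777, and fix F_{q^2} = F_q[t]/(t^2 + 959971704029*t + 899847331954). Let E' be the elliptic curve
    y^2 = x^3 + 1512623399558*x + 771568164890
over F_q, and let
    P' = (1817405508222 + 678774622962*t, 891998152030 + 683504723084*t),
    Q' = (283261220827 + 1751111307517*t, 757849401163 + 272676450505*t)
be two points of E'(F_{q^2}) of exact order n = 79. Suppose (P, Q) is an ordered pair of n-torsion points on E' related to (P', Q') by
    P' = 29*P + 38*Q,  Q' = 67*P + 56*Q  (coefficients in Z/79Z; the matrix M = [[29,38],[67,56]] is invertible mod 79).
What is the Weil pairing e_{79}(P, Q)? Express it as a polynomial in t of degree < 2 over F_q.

The 79-Weil pairing on E[79] over F_{1880100995777} is alternating-bilinear: e_{79}(P',Q') = e_{79}(P,Q)^det(M).
Inverting 26 mod 79: 76. Thus e_{79}(P,Q) = e(P',Q')^{76}.
n = 79 = (1001111)_2 (7 bits, wt 5); accumulate f_{79,P'}(Q'+S)/f_{79,P'}(S) along the 6-step ladder.
Miller gives e_{79}(P',Q') = 1497192907659 + 993342058009*t in F_{1880100995777^2}.
Hence e(P,Q) = 447253219554 + 1834090029325*t in F_{1880100995777^2}^*.

447253219554 + 1834090029325*t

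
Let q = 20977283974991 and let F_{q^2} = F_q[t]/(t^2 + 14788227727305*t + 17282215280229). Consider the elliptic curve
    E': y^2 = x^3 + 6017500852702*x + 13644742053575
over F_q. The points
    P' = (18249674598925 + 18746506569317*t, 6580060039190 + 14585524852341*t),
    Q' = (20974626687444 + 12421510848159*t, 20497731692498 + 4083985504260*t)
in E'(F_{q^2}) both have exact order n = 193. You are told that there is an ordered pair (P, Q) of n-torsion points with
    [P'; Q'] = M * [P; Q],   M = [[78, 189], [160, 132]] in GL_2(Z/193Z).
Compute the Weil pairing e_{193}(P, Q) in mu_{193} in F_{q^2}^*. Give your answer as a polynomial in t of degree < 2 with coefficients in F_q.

Since e_{193}(P,P)=e_{193}(Q,Q)=1 and e_{193}(Q,P)=e_{193}(P,Q)^{-1}, expanding e_{193}(78*P + 189*Q,160*P + 132*Q) leaves e(P,Q)^det(M).
Hence e(P,Q) = e(P',Q')^{95} where 95 = 128^{-1} mod 193.
Double-and-add over 11000001: 8-1 doublings, 3-1 additions; each step l_{T,T}/v_{2T} or l_{T,P'}/v at Q'+S for random S.
Result: e(P',Q') = 8329513705409 + 8480179532549*t.
Raise to 95: e(P,Q) = 9701523592334 + 19820382977494*t in mu_{193}.

9701523592334 + 19820382977494*t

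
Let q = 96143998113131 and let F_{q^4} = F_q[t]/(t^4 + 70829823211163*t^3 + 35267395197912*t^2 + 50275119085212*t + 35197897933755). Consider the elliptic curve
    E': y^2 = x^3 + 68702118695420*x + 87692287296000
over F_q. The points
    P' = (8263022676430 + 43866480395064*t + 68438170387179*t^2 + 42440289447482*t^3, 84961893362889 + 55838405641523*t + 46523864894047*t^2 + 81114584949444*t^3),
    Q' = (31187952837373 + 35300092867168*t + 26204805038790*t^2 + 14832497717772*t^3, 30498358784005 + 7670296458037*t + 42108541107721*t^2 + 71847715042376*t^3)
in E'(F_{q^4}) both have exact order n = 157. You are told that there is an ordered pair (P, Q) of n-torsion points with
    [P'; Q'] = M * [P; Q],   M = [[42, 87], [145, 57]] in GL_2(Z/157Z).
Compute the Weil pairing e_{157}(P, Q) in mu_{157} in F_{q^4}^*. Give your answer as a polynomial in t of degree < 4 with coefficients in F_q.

Alternating bilinearity on E[157] (values in mu_{157} in F_{96143998113131^4}) gives e(P',Q') = e(P,Q)^det(M).
So e_{157}(P,Q) = e_{157}(P',Q')^{49}, since 141*49 = 1 mod 157.
8-bit Miller (10011101) on E'/F_{96143998113131} with a'=68702118695420, b'=87692287296000: accumulate tangent/chord ratios at Q'+S and P'+S'.
Miller gives e_{157}(P',Q') = 42316290993183 + 38119187457289*t + 4453392742168*t^2 + 77281634703781*t^3 in F_{96143998113131^4}.
Finally e_{157}(P,Q) = 80198895901786 + 93615344150189*t + 1527654730839*t^2 + 60233642101944*t^3.

80198895901786 + 93615344150189*t + 1527654730839*t^2 + 60233642101944*t^3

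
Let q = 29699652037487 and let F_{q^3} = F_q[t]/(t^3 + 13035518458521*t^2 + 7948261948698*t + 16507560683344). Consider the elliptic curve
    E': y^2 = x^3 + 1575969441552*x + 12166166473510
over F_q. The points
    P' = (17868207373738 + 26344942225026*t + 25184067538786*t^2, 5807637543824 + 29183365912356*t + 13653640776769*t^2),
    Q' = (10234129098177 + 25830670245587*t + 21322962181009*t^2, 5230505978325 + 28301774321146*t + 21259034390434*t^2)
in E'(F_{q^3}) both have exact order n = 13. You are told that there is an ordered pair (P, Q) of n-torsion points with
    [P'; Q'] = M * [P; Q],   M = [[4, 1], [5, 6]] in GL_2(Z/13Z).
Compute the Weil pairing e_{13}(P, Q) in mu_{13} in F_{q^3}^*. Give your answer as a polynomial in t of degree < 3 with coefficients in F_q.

3525766724183 + 23231108940009*t + 7394224646981*t^2

Under M = [[4,1],[5,6]] in GL_2(Z/13), e_{13}(P',Q') = e_{13}(P,Q)^(4*6-1*5 mod 13).
4*6 - 1*5 = 19; reduced mod 13: det = 6, inverse 11.
4-bit Miller (1101) on E'/F_{29699652037487} with a'=1575969441552, b'=12166166473510: accumulate tangent/chord ratios at Q'+S and P'+S'.
So e_{13}(P',Q') = 7487102772356 + 28589447872700*t + 14470880502175*t^2.
e_{13}(P,Q) = (7487102772356 + 28589447872700*t + 14470880502175*t^2)^{11} = 3525766724183 + 23231108940009*t + 7394224646981*t^2.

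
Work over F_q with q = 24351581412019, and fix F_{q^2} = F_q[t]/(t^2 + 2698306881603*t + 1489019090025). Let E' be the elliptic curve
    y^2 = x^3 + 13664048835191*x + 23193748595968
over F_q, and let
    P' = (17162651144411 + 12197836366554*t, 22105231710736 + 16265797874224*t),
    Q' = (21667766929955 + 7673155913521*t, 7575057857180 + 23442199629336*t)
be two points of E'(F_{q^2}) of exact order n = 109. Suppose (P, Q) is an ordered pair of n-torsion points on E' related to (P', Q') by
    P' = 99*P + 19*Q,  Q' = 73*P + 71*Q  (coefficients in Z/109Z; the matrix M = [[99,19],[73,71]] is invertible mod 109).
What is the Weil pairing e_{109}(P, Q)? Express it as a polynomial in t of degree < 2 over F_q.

14836775053760 + 18638885605469*t

Since e_{109}(P,P)=e_{109}(Q,Q)=1 and e_{109}(Q,P)=e_{109}(P,Q)^{-1}, expanding e_{109}(99*P + 19*Q,73*P + 71*Q) leaves e(P,Q)^det(M).
So e_{109}(P,Q) = e_{109}(P',Q')^{88}, since 83*88 = 1 mod 109.
Build f_{109,P'} and f_{109,Q'} via the 7-bit ladder of 109=1101101_2; evaluate at shifted divisors; quotient in F_{24351581412019^2}.
Miller gives e_{109}(P',Q') = 14700865640067 + 690403789577*t in F_{24351581412019^2}.
Hence e(P,Q) = 14836775053760 + 18638885605469*t in F_{24351581412019^2}^*.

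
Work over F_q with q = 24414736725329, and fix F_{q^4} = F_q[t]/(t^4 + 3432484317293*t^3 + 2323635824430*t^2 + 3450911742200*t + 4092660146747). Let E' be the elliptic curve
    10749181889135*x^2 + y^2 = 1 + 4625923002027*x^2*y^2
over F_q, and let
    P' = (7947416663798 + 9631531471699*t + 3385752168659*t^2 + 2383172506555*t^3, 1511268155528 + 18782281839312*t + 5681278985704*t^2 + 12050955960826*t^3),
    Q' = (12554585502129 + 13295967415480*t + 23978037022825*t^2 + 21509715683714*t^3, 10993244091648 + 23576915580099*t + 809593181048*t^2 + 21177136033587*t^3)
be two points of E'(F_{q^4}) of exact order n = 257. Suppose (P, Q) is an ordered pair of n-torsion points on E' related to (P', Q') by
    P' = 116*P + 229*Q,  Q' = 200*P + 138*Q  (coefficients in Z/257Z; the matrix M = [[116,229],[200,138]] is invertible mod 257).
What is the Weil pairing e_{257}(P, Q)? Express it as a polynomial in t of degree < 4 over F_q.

Alternating bilinearity on E[257] (values in mu_{257} in F_{24414736725329^4}) gives e(P',Q') = e(P,Q)^det(M).
Hence e(P,Q) = e(P',Q')^{90} where 90 = 20^{-1} mod 257.
Edwards a_E,d_E -> Montgomery A=17665282156078,B=3326264740943 -> Weierstrass 13907659358043,16739963257240 via alpha=10700763056970,beta=1530814721777.
Miller loop for e_{257} over F_{24414736725329^4}: bits of 257 = 100000001; 8 double steps + 1 add steps, l/v at each.
So e_{257}(P',Q') = 7760878369703 + 19889515365484*t + 12548229268939*t^2 + 15976036199006*t^3.
Thus e_{257}(P,Q) = 2406948851249 + 623337504173*t + 23991796910048*t^2 + 19253581014912*t^3.

2406948851249 + 623337504173*t + 23991796910048*t^2 + 19253581014912*t^3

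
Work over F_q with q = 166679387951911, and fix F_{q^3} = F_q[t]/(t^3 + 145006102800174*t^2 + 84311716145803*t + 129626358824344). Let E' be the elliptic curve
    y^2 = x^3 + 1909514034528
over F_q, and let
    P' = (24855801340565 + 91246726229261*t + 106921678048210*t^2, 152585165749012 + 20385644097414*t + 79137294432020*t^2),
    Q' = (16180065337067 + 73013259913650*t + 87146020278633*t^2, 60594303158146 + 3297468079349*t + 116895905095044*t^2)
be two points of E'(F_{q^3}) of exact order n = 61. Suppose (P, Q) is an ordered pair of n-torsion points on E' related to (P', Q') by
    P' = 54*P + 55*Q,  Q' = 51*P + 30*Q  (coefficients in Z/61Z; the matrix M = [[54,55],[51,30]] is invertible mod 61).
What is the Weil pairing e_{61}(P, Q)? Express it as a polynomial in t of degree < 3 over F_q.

43065772578420 + 87721407136244*t + 23217901152079*t^2

e_{61}(aP+bQ,cP+dQ) = e_{61}(P,Q)^(ad-bc); with (a,b,c,d)=(54,55,51,30) this gives the det-61 law.
So e_{61}(P,Q) = e_{61}(P',Q')^{7}, since 35*7 = 1 mod 61.
Double-and-add over 111101: 6-1 doublings, 5-1 additions; each step l_{T,T}/v_{2T} or l_{T,P'}/v at Q'+S for random S.
e_{61}(P',Q') = 40611858614458 + 116899452845*t + 27158795988250*t^2.
Thus e_{61}(P,Q) = 43065772578420 + 87721407136244*t + 23217901152079*t^2.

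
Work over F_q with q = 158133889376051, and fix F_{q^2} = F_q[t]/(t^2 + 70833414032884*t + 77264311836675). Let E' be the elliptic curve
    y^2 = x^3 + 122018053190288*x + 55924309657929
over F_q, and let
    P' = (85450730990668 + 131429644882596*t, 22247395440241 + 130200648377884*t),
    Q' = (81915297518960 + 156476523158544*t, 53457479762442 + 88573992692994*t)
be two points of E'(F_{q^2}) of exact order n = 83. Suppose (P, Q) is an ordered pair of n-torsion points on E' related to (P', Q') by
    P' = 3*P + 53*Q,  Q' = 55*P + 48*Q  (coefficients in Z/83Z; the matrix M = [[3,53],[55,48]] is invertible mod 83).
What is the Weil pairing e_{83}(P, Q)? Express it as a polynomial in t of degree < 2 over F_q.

e_{83}(aP+bQ,cP+dQ) = e_{83}(P,Q)^(ad-bc); with (a,b,c,d)=(3,53,55,48) this gives the det-83 law.
So e_{83}(P,Q) = e_{83}(P',Q')^{70}, since 51*70 = 1 mod 83.
Double-and-add over 1010011: 7-1 doublings, 4-1 additions; each step l_{T,T}/v_{2T} or l_{T,P'}/v at Q'+S for random S.
The quotient is 73869031558376 + 1455075888313*t.
(73869031558376 + 1455075888313*t)^{70} mod (158133889376051,f) = 103709832724702 + 118427817827103*t.

103709832724702 + 118427817827103*t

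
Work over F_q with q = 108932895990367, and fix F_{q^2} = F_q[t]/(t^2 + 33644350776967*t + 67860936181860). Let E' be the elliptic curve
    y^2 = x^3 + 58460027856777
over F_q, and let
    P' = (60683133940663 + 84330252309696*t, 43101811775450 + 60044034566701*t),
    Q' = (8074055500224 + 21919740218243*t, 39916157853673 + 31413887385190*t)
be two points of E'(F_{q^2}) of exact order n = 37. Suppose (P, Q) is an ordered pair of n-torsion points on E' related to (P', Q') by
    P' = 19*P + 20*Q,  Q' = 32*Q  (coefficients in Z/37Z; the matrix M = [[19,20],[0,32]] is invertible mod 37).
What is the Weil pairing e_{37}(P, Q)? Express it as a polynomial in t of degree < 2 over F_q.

51281816034311 + 25627300189742*t

Alternating bilinearity on E[37] (values in mu_{37} in F_{108932895990367^2}) gives e(P',Q') = e(P,Q)^det(M).
Hence e(P,Q) = e(P',Q')^{7} where 7 = 16^{-1} mod 37.
n = 37 = (100101)_2 (6 bits, wt 3); accumulate f_{37,P'}(Q'+S)/f_{37,P'}(S) along the 5-step ladder.
Result: e(P',Q') = 17532965660952 + 42381443373988*t.
e_{37}(P,Q) = (17532965660952 + 42381443373988*t)^{7} = 51281816034311 + 25627300189742*t.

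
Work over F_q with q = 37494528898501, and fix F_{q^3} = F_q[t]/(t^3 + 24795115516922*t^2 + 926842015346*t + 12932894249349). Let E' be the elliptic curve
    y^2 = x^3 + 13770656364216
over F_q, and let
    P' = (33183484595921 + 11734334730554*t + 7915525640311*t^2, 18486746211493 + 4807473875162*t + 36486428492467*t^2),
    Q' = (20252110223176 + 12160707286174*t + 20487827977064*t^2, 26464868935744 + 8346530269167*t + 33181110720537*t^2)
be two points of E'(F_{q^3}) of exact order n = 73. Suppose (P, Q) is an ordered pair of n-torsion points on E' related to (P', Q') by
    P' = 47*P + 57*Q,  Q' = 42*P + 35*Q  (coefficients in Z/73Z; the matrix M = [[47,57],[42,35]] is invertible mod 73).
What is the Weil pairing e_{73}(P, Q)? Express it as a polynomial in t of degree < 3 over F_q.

e_{73}(aP+bQ,cP+dQ) = e_{73}(P,Q)^(ad-bc); with (a,b,c,d)=(47,57,42,35) this gives the det-73 law.
det M = 47*35 - 57*42 = -749 = 54 (mod 73); 54^{-1} = 23 (mod 73).
7-bit Miller (1001001) on E'/F_{37494528898501} with a'=0, b'=13770656364216: accumulate tangent/chord ratios at Q'+S and P'+S'.
Result: e(P',Q') = 37442473631902 + 29706382127480*t + 10467709201512*t^2.
Finally e_{73}(P,Q) = 33194856090623 + 19472637833685*t + 14558905234768*t^2.

33194856090623 + 19472637833685*t + 14558905234768*t^2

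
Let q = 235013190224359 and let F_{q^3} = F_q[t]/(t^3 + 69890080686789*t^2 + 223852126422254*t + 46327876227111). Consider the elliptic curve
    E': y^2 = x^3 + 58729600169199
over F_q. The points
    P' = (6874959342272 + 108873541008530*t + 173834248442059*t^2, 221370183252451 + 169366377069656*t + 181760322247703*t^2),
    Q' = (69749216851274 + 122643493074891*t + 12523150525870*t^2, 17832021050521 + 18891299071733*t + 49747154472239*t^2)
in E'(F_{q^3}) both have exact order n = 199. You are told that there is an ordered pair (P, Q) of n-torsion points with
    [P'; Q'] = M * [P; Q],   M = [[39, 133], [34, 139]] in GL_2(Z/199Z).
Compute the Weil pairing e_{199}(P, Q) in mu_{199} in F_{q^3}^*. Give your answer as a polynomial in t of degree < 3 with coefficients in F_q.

e_{199} is bilinear + alternating on E[199], so e_{199}(39*P + 133*Q, 34*P + 139*Q) = e_{199}(P,Q)^(39*139-133*34).
39*139 - 133*34 = 899; reduced mod 199: det = 103, inverse 114.
n = 199 = (11000111)_2 (8 bits, wt 5); accumulate f_{199,P'}(Q'+S)/f_{199,P'}(S) along the 7-step ladder.
e_{199}(P',Q') = 125937292401383 + 89792753708097*t + 168471456402235*t^2.
Finally e_{199}(P,Q) = 44072456169503 + 49815848429389*t + 83153382129347*t^2.

44072456169503 + 49815848429389*t + 83153382129347*t^2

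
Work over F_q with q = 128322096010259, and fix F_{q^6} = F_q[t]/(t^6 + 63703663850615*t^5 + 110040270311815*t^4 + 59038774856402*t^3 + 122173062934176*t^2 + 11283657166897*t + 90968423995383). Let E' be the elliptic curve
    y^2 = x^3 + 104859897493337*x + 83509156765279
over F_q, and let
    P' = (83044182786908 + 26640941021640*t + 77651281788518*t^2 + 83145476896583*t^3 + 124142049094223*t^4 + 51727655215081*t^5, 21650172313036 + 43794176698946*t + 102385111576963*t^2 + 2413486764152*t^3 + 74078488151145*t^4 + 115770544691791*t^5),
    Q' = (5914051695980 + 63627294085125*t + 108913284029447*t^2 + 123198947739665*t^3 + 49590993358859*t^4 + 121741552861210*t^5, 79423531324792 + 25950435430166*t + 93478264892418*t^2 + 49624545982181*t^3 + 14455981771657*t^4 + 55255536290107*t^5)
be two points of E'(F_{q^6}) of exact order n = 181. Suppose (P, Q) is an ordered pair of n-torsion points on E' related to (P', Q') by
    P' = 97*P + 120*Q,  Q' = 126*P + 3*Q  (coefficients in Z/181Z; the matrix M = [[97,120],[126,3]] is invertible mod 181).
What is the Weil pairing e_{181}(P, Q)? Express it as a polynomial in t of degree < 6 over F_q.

e_{181} is bilinear + alternating on E[181], so e_{181}(97*P + 120*Q, 126*P + 3*Q) = e_{181}(P,Q)^(97*3-120*126).
Hence e(P,Q) = e(P',Q')^{14} where 14 = 13^{-1} mod 181.
8-bit Miller (10110101) on E'/F_{128322096010259} with a'=104859897493337, b'=83509156765279: accumulate tangent/chord ratios at Q'+S and P'+S'.
Result: e(P',Q') = 40452601359269 + 79221480762055*t + 50155865759708*t^2 + 86621176525624*t^3 + 124111261492390*t^4 + 121165613008212*t^5.
Thus e_{181}(P,Q) = 62127542639400 + 107715172565789*t + 37397230554349*t^2 + 23286552596248*t^3 + 4822179967748*t^4 + 3101304003480*t^5.

62127542639400 + 107715172565789*t + 37397230554349*t^2 + 23286552596248*t^3 + 4822179967748*t^4 + 3101304003480*t^5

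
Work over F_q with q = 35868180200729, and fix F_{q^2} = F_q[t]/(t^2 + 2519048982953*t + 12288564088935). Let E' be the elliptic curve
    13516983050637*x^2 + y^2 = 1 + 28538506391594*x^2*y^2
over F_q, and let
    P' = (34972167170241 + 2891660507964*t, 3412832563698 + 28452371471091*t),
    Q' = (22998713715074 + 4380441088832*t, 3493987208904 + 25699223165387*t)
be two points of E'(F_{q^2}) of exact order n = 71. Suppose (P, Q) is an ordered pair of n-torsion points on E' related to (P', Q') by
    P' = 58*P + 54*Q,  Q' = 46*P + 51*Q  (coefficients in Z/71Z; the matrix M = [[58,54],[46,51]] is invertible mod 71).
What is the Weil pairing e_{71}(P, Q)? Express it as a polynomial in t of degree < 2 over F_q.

e_{71} is bilinear + alternating on E[71], so e_{71}(58*P + 54*Q, 46*P + 51*Q) = e_{71}(P,Q)^(58*51-54*46).
So e_{71}(P,Q) = e_{71}(P',Q')^{37}, since 48*37 = 1 mod 71.
Edwards a_E,d_E -> Montgomery A=24426540310466,B=25515924070403 -> Weierstrass 684292565412,32992273938803 via alpha=1031218206917,beta=5211664214943.
n = 71 = (1000111)_2 (7 bits, wt 4); accumulate f_{71,P'}(Q'+S)/f_{71,P'}(S) along the 6-step ladder.
Miller gives e_{71}(P',Q') = 33797372990425 + 20656792868710*t in F_{35868180200729^2}.
Hence e(P,Q) = 20289903428213 + 23930536867229*t in F_{35868180200729^2}^*.

20289903428213 + 23930536867229*t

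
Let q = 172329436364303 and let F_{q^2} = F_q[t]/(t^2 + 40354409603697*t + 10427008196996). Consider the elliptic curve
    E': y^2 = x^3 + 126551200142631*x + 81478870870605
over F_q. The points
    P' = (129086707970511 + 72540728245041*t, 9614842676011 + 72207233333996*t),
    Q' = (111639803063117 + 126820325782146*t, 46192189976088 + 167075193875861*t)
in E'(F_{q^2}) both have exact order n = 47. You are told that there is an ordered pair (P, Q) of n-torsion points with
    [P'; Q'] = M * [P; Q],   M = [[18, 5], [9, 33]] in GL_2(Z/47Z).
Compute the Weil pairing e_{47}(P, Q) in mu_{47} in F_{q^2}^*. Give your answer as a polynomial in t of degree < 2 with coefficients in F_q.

e_{47} is bilinear + alternating on E[47], so e_{47}(18*P + 5*Q, 9*P + 33*Q) = e_{47}(P,Q)^(18*33-5*9).
18*33 - 5*9 = 549; reduced mod 47: det = 32, inverse 25.
n = 47 = (101111)_2 (6 bits, wt 5); accumulate f_{47,P'}(Q'+S)/f_{47,P'}(S) along the 5-step ladder.
e_{47}(P',Q') = 103662412231986 + 42291528852580*t.
Finally e_{47}(P,Q) = 18027463002534 + 170520100334980*t.

18027463002534 + 170520100334980*t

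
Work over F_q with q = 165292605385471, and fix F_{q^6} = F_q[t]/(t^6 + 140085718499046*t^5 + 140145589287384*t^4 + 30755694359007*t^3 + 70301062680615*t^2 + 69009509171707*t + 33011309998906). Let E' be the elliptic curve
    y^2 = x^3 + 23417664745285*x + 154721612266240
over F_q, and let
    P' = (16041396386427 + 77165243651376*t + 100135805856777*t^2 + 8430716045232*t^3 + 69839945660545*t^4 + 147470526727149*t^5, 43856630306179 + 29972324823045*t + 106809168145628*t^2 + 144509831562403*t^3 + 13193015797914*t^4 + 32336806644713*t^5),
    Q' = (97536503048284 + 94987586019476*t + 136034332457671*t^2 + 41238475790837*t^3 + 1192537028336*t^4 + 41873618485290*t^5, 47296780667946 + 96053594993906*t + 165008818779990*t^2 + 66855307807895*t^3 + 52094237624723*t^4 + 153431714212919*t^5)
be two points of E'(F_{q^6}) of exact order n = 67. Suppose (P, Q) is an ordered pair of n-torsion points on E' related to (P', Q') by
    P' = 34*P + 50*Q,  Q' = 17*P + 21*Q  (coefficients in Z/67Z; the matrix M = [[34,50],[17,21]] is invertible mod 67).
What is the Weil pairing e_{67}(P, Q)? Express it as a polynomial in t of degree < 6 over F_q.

91354947861923 + 85467437802915*t + 74460936261987*t^2 + 72052102991164*t^3 + 1928052330974*t^4 + 67952754817812*t^5

Alternating bilinearity on E[67] (values in mu_{67} in F_{165292605385471^6}) gives e(P',Q') = e(P,Q)^det(M).
det(M) mod 67 = 65; its inverse in (Z/67)^* is 33 (check: 65*33 mod 67 = 1).
Miller loop for e_{67} over F_{165292605385471^6}: bits of 67 = 1000011; 6 double steps + 2 add steps, l/v at each.
Result: e(P',Q') = 102126220947740 + 5642609292988*t + 142837388074821*t^2 + 101322656759810*t^3 + 4679661696392*t^4 + 40661100188053*t^5.
Finally e_{67}(P,Q) = 91354947861923 + 85467437802915*t + 74460936261987*t^2 + 72052102991164*t^3 + 1928052330974*t^4 + 67952754817812*t^5.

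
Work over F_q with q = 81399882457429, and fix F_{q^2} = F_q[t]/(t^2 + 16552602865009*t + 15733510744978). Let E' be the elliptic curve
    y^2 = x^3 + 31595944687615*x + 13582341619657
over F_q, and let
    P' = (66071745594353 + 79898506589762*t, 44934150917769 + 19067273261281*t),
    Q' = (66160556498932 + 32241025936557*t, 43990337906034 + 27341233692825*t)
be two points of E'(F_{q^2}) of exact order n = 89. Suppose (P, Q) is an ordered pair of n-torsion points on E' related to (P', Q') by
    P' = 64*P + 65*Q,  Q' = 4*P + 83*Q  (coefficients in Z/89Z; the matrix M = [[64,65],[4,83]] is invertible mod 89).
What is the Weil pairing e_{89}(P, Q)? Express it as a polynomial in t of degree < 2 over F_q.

e_{89}(aP+bQ,cP+dQ) = e_{89}(P,Q)^(ad-bc); with (a,b,c,d)=(64,65,4,83) this gives the det-89 law.
Inverting 68 mod 89: 72. Thus e_{89}(P,Q) = e(P',Q')^{72}.
Miller loop for e_{89} over F_{81399882457429^2}: bits of 89 = 1011001; 6 double steps + 3 add steps, l/v at each.
Result: e(P',Q') = 36376278139203 + 65078890209601*t.
Finally e_{89}(P,Q) = 6383885220721 + 42094095900308*t.

6383885220721 + 42094095900308*t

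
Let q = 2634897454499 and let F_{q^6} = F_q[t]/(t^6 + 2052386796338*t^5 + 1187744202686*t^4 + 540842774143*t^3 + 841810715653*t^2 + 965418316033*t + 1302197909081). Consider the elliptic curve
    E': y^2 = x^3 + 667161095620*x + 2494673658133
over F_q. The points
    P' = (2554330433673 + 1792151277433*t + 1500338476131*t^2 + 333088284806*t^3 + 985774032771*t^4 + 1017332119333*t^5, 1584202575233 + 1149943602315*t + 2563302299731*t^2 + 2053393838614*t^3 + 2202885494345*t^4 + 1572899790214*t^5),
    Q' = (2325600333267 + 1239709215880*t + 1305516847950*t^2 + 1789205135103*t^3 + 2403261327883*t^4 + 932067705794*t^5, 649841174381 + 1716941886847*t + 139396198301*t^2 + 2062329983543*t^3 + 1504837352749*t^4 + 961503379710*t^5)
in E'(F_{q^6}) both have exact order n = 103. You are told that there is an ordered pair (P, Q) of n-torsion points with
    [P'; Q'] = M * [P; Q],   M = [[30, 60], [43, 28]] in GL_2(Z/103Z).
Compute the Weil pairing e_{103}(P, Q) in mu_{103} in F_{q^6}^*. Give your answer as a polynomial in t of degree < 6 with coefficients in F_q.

2161095487726 + 338094723762*t + 83281693190*t^2 + 132211912883*t^3 + 29188938676*t^4 + 1304841848833*t^5

e_{103}(aP+bQ,cP+dQ) = e_{103}(P,Q)^(ad-bc); with (a,b,c,d)=(30,60,43,28) this gives the det-103 law.
det(M) mod 103 = 11; its inverse in (Z/103)^* is 75 (check: 11*75 mod 103 = 1).
Double-and-add over 1100111: 7-1 doublings, 5-1 additions; each step l_{T,T}/v_{2T} or l_{T,P'}/v at Q'+S for random S.
So e_{103}(P',Q') = 1745061271929 + 1954171562814*t + 829040612404*t^2 + 2516865416297*t^3 + 200318945809*t^4 + 547715672540*t^5.
Raise to 75: e(P,Q) = 2161095487726 + 338094723762*t + 83281693190*t^2 + 132211912883*t^3 + 29188938676*t^4 + 1304841848833*t^5 in mu_{103}.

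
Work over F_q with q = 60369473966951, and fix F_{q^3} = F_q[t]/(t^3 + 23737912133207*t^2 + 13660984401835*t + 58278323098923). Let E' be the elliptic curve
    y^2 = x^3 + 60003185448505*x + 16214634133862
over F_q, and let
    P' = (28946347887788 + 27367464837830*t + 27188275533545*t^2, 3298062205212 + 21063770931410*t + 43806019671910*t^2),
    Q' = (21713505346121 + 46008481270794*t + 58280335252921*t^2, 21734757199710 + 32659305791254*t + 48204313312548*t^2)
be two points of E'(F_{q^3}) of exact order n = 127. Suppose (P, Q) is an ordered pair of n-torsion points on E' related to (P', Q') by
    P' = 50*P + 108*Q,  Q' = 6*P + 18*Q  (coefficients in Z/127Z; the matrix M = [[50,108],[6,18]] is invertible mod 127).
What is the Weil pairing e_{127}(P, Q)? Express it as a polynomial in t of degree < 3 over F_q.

The 127-Weil pairing on E[127] over F_{60369473966951} is alternating-bilinear: e_{127}(P',Q') = e_{127}(P,Q)^det(M).
Inverting 125 mod 127: 63. Thus e_{127}(P,Q) = e(P',Q')^{63}.
Double-and-add over 1111111: 7-1 doublings, 7-1 additions; each step l_{T,T}/v_{2T} or l_{T,P'}/v at Q'+S for random S.
f_P(D_Q)/f_Q(D_P) = 43339798088969 + 7877273349951*t + 40864495763109*t^2.
Thus e_{127}(P,Q) = 53168679765049 + 59452856479512*t + 35654229607445*t^2.

53168679765049 + 59452856479512*t + 35654229607445*t^2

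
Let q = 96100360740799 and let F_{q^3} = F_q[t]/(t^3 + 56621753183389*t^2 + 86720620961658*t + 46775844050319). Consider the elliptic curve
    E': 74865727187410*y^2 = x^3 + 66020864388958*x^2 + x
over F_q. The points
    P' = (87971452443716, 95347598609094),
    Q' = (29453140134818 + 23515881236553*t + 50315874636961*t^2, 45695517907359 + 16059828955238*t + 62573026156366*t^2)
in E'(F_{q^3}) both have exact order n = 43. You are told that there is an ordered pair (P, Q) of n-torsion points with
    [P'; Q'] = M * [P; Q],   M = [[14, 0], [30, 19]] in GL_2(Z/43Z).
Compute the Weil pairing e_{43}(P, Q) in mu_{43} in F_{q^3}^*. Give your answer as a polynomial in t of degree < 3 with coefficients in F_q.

18373244029271 + 17200925108526*t + 9192693029690*t^2

e_{43}(aP+bQ,cP+dQ) = e_{43}(P,Q)^(ad-bc); with (a,b,c,d)=(14,0,30,19) this gives the det-43 law.
Inverting 8 mod 43: 27. Thus e_{43}(P,Q) = e(P',Q')^{27}.
Undo Montgomery via alpha=89043327496166, beta=5285411837315: (a',b')=(53733970377000,92794722978236) over F_{96100360740799}.
6-bit Miller (101011) on E'/F_{96100360740799} with a'=53733970377000, b'=92794722978236: accumulate tangent/chord ratios at Q'+S and P'+S'.
Result: e(P',Q') = 32599659861113 + 22656686341388*t + 53808910484779*t^2.
(32599659861113 + 22656686341388*t + 53808910484779*t^2)^{27} mod (96100360740799,f) = 18373244029271 + 17200925108526*t + 9192693029690*t^2.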